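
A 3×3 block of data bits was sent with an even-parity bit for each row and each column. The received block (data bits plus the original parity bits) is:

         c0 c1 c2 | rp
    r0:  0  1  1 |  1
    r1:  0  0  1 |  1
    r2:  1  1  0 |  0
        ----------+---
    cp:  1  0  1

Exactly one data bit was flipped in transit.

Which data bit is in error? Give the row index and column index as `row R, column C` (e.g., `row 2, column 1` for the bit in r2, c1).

row 0, column 2

Recompute each row's even parity and compare to rp:
  r0: data parity 0, sent rp 1 → mismatch
  r1: data parity 1, sent rp 1 → ok
  r2: data parity 0, sent rp 0 → ok
Recompute each column's even parity and compare to cp:
  c0: data parity 1, sent cp 1 → ok
  c1: data parity 0, sent cp 0 → ok
  c2: data parity 0, sent cp 1 → mismatch
Exactly one row (r0) and one column (c2) fail → the flipped bit is at their intersection.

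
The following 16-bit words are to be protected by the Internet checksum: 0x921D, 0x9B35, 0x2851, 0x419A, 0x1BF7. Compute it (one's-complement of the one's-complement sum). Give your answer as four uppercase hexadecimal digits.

One's-complement addition (fold any carry out of bit 15 back into bit 0):
  0x921D + 0x9B35 = 0x12D52 → wrap carry → 0x2D53
  0x2D53 + 0x2851 = 0x055A4
  0x55A4 + 0x419A = 0x0973E
  0x973E + 0x1BF7 = 0x0B335
One's-complement sum = 0xB335.
Checksum = ~0xB335 & 0xFFFF = 0x4CCA.

4CCA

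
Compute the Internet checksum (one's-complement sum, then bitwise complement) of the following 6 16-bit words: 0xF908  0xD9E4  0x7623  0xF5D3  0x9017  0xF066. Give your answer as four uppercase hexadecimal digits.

One's-complement addition (fold any carry out of bit 15 back into bit 0):
  0xF908 + 0xD9E4 = 0x1D2EC → wrap carry → 0xD2ED
  0xD2ED + 0x7623 = 0x14910 → wrap carry → 0x4911
  0x4911 + 0xF5D3 = 0x13EE4 → wrap carry → 0x3EE5
  0x3EE5 + 0x9017 = 0x0CEFC
  0xCEFC + 0xF066 = 0x1BF62 → wrap carry → 0xBF63
One's-complement sum = 0xBF63.
Checksum = ~0xBF63 & 0xFFFF = 0x409C.

409C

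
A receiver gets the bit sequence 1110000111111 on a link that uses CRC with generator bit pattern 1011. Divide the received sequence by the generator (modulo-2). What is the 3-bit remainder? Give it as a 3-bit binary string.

Modulo-2 division of 1110000111111 by 1011:
  pos 0: 1110 XOR 1011 = 0101
  pos 1: 1010 XOR 1011 = 0001
  pos 4: 1001 XOR 1011 = 0010
  pos 6: 1011 XOR 1011 = 0000
Remainder = 111 (nonzero — an error is detected).

111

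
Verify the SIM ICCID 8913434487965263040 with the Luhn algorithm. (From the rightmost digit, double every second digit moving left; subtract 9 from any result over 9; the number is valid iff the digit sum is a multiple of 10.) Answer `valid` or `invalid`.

valid

From the right, keep odd positions and double even positions (subtract 9 from any doubled value over 9):
  doubled (positions 2,4,...): 8 6 4 3 5 8 6 6 9 → sum 55
  kept (positions 1,3,...): 0 0 6 5 9 8 4 4 1 8 → sum 45
Total = 100.
100 mod 10 = 0, so the number is valid.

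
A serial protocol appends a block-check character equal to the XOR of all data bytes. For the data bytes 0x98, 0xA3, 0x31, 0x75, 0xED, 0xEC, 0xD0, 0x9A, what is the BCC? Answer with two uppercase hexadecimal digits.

34

XOR the bytes together:
  start with 0x98
  0x98 ⊕ 0xA3 = 0x3B
  0x3B ⊕ 0x31 = 0x0A
  0x0A ⊕ 0x75 = 0x7F
  0x7F ⊕ 0xED = 0x92
  0x92 ⊕ 0xEC = 0x7E
  0x7E ⊕ 0xD0 = 0xAE
  0xAE ⊕ 0x9A = 0x34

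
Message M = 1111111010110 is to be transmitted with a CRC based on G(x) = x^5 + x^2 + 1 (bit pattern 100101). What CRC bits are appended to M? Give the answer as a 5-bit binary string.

11011

Append 5 zeros: 111111101011000000. Divide by 100101 (XOR where the leading bit is 1):
  pos 0: 111111 XOR 100101 = 011010
  pos 1: 110101 XOR 100101 = 010000
  pos 2: 100000 XOR 100101 = 000101
  pos 5: 101101 XOR 100101 = 001000
  pos 7: 100010 XOR 100101 = 000111
  pos 10: 111000 XOR 100101 = 011101
  pos 11: 111010 XOR 100101 = 011111
  pos 12: 111110 XOR 100101 = 011011
Remainder (last 5 bits) = 11011. This is the CRC / FCS.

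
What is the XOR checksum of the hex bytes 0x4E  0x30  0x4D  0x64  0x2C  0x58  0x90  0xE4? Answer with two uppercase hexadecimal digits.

XOR the bytes together:
  start with 0x4E
  0x4E ⊕ 0x30 = 0x7E
  0x7E ⊕ 0x4D = 0x33
  0x33 ⊕ 0x64 = 0x57
  0x57 ⊕ 0x2C = 0x7B
  0x7B ⊕ 0x58 = 0x23
  0x23 ⊕ 0x90 = 0xB3
  0xB3 ⊕ 0xE4 = 0x57

57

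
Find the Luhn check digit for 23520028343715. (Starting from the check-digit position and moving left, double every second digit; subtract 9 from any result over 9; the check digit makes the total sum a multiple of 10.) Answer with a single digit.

3

Partial digits right→left: 5 1 7 3 4 3 8 2 0 0 2 5 3 2
Double every second digit counting from the check-digit position (so the 1st, 3rd, 5th, ... of the partial from the right).
  doubled (with −9 where >9): 1 5 8 7 0 4 6 → sum 31
  kept as-is: 1 3 3 2 0 5 2 → sum 16
Total = 31 + 16 = 47.
Check digit = (10 − (47 mod 10)) mod 10 = 3.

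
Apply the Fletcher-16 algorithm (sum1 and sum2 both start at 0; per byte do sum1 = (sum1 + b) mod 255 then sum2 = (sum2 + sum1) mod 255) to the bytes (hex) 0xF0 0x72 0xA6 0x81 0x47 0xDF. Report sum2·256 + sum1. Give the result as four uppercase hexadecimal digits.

Running sums (mod 255):
  after byte 0 (0xF0): sum1=240, sum2=240
  after byte 1 (0x72): sum1=99, sum2=84
  after byte 2 (0xA6): sum1=10, sum2=94
  after byte 3 (0x81): sum1=139, sum2=233
  after byte 4 (0x47): sum1=210, sum2=188
  after byte 5 (0xDF): sum1=178, sum2=111
Checksum = sum2·256 + sum1 = 111·256 + 178 = 28594 = 0x6FB2.

6FB2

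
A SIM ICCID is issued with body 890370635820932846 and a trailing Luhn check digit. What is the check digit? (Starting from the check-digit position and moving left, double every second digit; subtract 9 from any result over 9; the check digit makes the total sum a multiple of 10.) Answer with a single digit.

Partial digits right→left: 6 4 8 2 3 9 0 2 8 5 3 6 0 7 3 0 9 8
Double every second digit counting from the check-digit position (so the 1st, 3rd, 5th, ... of the partial from the right).
  doubled (with −9 where >9): 3 7 6 0 7 6 0 6 9 → sum 44
  kept as-is: 4 2 9 2 5 6 7 0 8 → sum 43
Total = 44 + 43 = 87.
Check digit = (10 − (87 mod 10)) mod 10 = 3.

3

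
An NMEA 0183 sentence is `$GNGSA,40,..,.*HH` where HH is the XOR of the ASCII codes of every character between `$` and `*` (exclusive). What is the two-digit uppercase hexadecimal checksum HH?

5A

XOR the ASCII codes of the payload characters:
  'G' = 0x47 → acc = 0x47
  'N' = 0x4E → acc = 0x09
  'G' = 0x47 → acc = 0x4E
  'S' = 0x53 → acc = 0x1D
  'A' = 0x41 → acc = 0x5C
  ',' = 0x2C → acc = 0x70
  '4' = 0x34 → acc = 0x44
  '0' = 0x30 → acc = 0x74
  ',' = 0x2C → acc = 0x58
  '.' = 0x2E → acc = 0x76
  '.' = 0x2E → acc = 0x58
  ',' = 0x2C → acc = 0x74
  '.' = 0x2E → acc = 0x5A
Checksum = 0x5A.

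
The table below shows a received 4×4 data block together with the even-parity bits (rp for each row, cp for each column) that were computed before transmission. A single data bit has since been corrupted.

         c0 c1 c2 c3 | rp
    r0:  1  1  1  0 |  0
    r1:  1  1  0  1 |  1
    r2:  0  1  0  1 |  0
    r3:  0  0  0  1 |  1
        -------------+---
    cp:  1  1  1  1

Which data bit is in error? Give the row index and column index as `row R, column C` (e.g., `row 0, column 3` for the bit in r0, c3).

Recompute each row's even parity and compare to rp:
  r0: data parity 1, sent rp 0 → mismatch
  r1: data parity 1, sent rp 1 → ok
  r2: data parity 0, sent rp 0 → ok
  r3: data parity 1, sent rp 1 → ok
Recompute each column's even parity and compare to cp:
  c0: data parity 0, sent cp 1 → mismatch
  c1: data parity 1, sent cp 1 → ok
  c2: data parity 1, sent cp 1 → ok
  c3: data parity 1, sent cp 1 → ok
Exactly one row (r0) and one column (c0) fail → the flipped bit is at their intersection.

row 0, column 0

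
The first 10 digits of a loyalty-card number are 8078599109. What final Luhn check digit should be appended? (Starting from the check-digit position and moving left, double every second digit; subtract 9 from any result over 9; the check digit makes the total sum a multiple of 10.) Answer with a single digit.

4

Partial digits right→left: 9 0 1 9 9 5 8 7 0 8
Double every second digit counting from the check-digit position (so the 1st, 3rd, 5th, ... of the partial from the right).
  doubled (with −9 where >9): 9 2 9 7 0 → sum 27
  kept as-is: 0 9 5 7 8 → sum 29
Total = 27 + 29 = 56.
Check digit = (10 − (56 mod 10)) mod 10 = 4.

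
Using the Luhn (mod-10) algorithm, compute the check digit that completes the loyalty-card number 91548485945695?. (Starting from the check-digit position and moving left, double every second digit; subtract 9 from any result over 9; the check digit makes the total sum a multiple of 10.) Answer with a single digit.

Partial digits right→left: 5 9 6 5 4 9 5 8 4 8 4 5 1 9
Double every second digit counting from the check-digit position (so the 1st, 3rd, 5th, ... of the partial from the right).
  doubled (with −9 where >9): 1 3 8 1 8 8 2 → sum 31
  kept as-is: 9 5 9 8 8 5 9 → sum 53
Total = 31 + 53 = 84.
Check digit = (10 − (84 mod 10)) mod 10 = 6.

6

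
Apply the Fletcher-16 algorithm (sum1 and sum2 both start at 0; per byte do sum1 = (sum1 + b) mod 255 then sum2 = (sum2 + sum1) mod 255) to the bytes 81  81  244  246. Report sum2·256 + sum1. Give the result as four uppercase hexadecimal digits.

1A8E

Running sums (mod 255):
  after byte 0 (81): sum1=81, sum2=81
  after byte 1 (81): sum1=162, sum2=243
  after byte 2 (244): sum1=151, sum2=139
  after byte 3 (246): sum1=142, sum2=26
Checksum = sum2·256 + sum1 = 26·256 + 142 = 6798 = 0x1A8E.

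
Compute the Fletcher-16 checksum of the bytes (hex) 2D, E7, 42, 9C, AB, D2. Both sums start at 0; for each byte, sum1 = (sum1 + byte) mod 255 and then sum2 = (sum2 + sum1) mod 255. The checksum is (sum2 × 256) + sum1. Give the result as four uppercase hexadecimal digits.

Running sums (mod 255):
  after byte 0 (2D): sum1=45, sum2=45
  after byte 1 (E7): sum1=21, sum2=66
  after byte 2 (42): sum1=87, sum2=153
  after byte 3 (9C): sum1=243, sum2=141
  after byte 4 (AB): sum1=159, sum2=45
  after byte 5 (D2): sum1=114, sum2=159
Checksum = sum2·256 + sum1 = 159·256 + 114 = 40818 = 0x9F72.

9F72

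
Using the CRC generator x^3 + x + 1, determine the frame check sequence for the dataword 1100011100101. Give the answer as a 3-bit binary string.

Append 3 zeros: 1100011100101000. Divide by 1011 (XOR where the leading bit is 1):
  pos 0: 1100 XOR 1011 = 0111
  pos 1: 1110 XOR 1011 = 0101
  pos 2: 1011 XOR 1011 = 0000
  pos 6: 1100 XOR 1011 = 0111
  pos 7: 1111 XOR 1011 = 0100
  pos 8: 1000 XOR 1011 = 0011
  pos 10: 1110 XOR 1011 = 0101
  pos 11: 1010 XOR 1011 = 0001
Remainder (last 3 bits) = 010. This is the CRC / FCS.

010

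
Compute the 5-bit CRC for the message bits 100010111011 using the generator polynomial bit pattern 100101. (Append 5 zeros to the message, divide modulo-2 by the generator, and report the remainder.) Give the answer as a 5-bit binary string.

11100

Append 5 zeros: 10001011101100000. Divide by 100101 (XOR where the leading bit is 1):
  pos 0: 100010 XOR 100101 = 000111
  pos 3: 111111 XOR 100101 = 011010
  pos 4: 110100 XOR 100101 = 010001
  pos 5: 100011 XOR 100101 = 000110
  pos 8: 110100 XOR 100101 = 010001
  pos 9: 100010 XOR 100101 = 000111
Remainder (last 5 bits) = 11100. This is the CRC / FCS.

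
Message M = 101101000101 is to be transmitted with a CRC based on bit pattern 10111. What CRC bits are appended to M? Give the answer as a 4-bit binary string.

0011

Append 4 zeros: 1011010001010000. Divide by 10111 (XOR where the leading bit is 1):
  pos 0: 10110 XOR 10111 = 00001
  pos 4: 11000 XOR 10111 = 01111
  pos 5: 11111 XOR 10111 = 01000
  pos 6: 10000 XOR 10111 = 00111
  pos 8: 11110 XOR 10111 = 01001
  pos 9: 10010 XOR 10111 = 00101
  pos 11: 10100 XOR 10111 = 00011
Remainder (last 4 bits) = 0011. This is the CRC / FCS.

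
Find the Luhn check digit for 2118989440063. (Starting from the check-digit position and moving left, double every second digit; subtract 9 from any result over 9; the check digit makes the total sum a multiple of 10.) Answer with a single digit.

Partial digits right→left: 3 6 0 0 4 4 9 8 9 8 1 1 2
Double every second digit counting from the check-digit position (so the 1st, 3rd, 5th, ... of the partial from the right).
  doubled (with −9 where >9): 6 0 8 9 9 2 4 → sum 38
  kept as-is: 6 0 4 8 8 1 → sum 27
Total = 38 + 27 = 65.
Check digit = (10 − (65 mod 10)) mod 10 = 5.

5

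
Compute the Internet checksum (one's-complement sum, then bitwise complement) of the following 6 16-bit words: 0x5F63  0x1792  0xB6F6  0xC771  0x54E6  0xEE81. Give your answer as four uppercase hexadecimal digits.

C739

One's-complement addition (fold any carry out of bit 15 back into bit 0):
  0x5F63 + 0x1792 = 0x076F5
  0x76F5 + 0xB6F6 = 0x12DEB → wrap carry → 0x2DEC
  0x2DEC + 0xC771 = 0x0F55D
  0xF55D + 0x54E6 = 0x14A43 → wrap carry → 0x4A44
  0x4A44 + 0xEE81 = 0x138C5 → wrap carry → 0x38C6
One's-complement sum = 0x38C6.
Checksum = ~0x38C6 & 0xFFFF = 0xC739.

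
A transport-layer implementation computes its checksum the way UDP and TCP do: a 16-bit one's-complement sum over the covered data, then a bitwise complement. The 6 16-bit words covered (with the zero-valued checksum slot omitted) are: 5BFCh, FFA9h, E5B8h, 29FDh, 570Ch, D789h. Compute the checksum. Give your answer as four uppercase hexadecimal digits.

One's-complement addition (fold any carry out of bit 15 back into bit 0):
  0x5BFC + 0xFFA9 = 0x15BA5 → wrap carry → 0x5BA6
  0x5BA6 + 0xE5B8 = 0x1415E → wrap carry → 0x415F
  0x415F + 0x29FD = 0x06B5C
  0x6B5C + 0x570C = 0x0C268
  0xC268 + 0xD789 = 0x199F1 → wrap carry → 0x99F2
One's-complement sum = 0x99F2.
Checksum = ~0x99F2 & 0xFFFF = 0x660D.

660D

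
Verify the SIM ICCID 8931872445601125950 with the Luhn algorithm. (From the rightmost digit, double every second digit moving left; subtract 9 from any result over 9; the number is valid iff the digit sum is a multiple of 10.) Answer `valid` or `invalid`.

invalid

From the right, keep odd positions and double even positions (subtract 9 from any doubled value over 9):
  doubled (positions 2,4,...): 1 1 2 0 1 8 5 2 9 → sum 29
  kept (positions 1,3,...): 0 9 2 1 6 4 2 8 3 8 → sum 43
Total = 72.
72 mod 10 = 2, so the number is invalid.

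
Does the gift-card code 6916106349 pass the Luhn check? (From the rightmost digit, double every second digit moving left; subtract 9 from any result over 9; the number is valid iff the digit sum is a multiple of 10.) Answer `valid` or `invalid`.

From the right, keep odd positions and double even positions (subtract 9 from any doubled value over 9):
  doubled (positions 2,4,...): 8 3 2 2 3 → sum 18
  kept (positions 1,3,...): 9 3 0 6 9 → sum 27
Total = 45.
45 mod 10 = 5, so the number is invalid.

invalid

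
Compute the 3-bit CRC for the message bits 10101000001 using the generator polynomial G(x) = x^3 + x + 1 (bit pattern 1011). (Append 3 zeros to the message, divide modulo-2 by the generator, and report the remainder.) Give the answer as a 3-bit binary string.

Append 3 zeros: 10101000001000. Divide by 1011 (XOR where the leading bit is 1):
  pos 0: 1010 XOR 1011 = 0001
  pos 3: 1100 XOR 1011 = 0111
  pos 4: 1110 XOR 1011 = 0101
  pos 5: 1010 XOR 1011 = 0001
  pos 8: 1010 XOR 1011 = 0001
Remainder (last 3 bits) = 100. This is the CRC / FCS.

100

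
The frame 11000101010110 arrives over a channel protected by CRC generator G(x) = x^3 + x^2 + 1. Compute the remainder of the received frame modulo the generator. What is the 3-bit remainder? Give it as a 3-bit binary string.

Modulo-2 division of 11000101010110 by 1101:
  pos 0: 1100 XOR 1101 = 0001
  pos 3: 1010 XOR 1101 = 0111
  pos 4: 1111 XOR 1101 = 0010
  pos 6: 1001 XOR 1101 = 0100
  pos 7: 1000 XOR 1101 = 0101
  pos 8: 1011 XOR 1101 = 0110
  pos 9: 1101 XOR 1101 = 0000
Remainder = 000 (zero — the frame passes the CRC check).

000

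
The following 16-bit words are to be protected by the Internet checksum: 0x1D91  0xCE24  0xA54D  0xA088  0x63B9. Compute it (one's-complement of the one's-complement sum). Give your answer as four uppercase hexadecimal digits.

6ABA

One's-complement addition (fold any carry out of bit 15 back into bit 0):
  0x1D91 + 0xCE24 = 0x0EBB5
  0xEBB5 + 0xA54D = 0x19102 → wrap carry → 0x9103
  0x9103 + 0xA088 = 0x1318B → wrap carry → 0x318C
  0x318C + 0x63B9 = 0x09545
One's-complement sum = 0x9545.
Checksum = ~0x9545 & 0xFFFF = 0x6ABA.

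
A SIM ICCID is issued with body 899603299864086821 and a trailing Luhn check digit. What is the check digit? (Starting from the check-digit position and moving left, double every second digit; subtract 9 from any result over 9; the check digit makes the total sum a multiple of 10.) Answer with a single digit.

Partial digits right→left: 1 2 8 6 8 0 4 6 8 9 9 2 3 0 6 9 9 8
Double every second digit counting from the check-digit position (so the 1st, 3rd, 5th, ... of the partial from the right).
  doubled (with −9 where >9): 2 7 7 8 7 9 6 3 9 → sum 58
  kept as-is: 2 6 0 6 9 2 0 9 8 → sum 42
Total = 58 + 42 = 100.
Check digit = (10 − (100 mod 10)) mod 10 = 0.

0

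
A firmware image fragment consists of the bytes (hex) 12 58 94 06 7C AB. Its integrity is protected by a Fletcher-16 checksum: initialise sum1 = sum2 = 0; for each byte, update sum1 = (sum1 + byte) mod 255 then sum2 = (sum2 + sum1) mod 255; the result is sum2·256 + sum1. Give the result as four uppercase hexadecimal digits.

Running sums (mod 255):
  after byte 0 (12): sum1=18, sum2=18
  after byte 1 (58): sum1=106, sum2=124
  after byte 2 (94): sum1=254, sum2=123
  after byte 3 (06): sum1=5, sum2=128
  after byte 4 (7C): sum1=129, sum2=2
  after byte 5 (AB): sum1=45, sum2=47
Checksum = sum2·256 + sum1 = 47·256 + 45 = 12077 = 0x2F2D.

2F2D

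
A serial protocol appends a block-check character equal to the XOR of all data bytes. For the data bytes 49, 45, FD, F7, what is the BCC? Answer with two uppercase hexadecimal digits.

XOR the bytes together:
  start with 0x49
  0x49 ⊕ 0x45 = 0x0C
  0x0C ⊕ 0xFD = 0xF1
  0xF1 ⊕ 0xF7 = 0x06

06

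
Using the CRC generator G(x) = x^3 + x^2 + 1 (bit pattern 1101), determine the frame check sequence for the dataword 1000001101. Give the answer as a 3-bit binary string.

Append 3 zeros: 1000001101000. Divide by 1101 (XOR where the leading bit is 1):
  pos 0: 1000 XOR 1101 = 0101
  pos 1: 1010 XOR 1101 = 0111
  pos 2: 1110 XOR 1101 = 0011
  pos 4: 1111 XOR 1101 = 0010
  pos 6: 1001 XOR 1101 = 0100
  pos 7: 1000 XOR 1101 = 0101
  pos 8: 1010 XOR 1101 = 0111
  pos 9: 1110 XOR 1101 = 0011
Remainder (last 3 bits) = 011. This is the CRC / FCS.

011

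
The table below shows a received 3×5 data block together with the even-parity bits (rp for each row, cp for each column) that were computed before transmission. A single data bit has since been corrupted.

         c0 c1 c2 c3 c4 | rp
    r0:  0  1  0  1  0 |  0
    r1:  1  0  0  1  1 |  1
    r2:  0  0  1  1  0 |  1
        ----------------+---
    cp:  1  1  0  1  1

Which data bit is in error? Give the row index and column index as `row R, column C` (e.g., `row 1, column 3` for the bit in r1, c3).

Recompute each row's even parity and compare to rp:
  r0: data parity 0, sent rp 0 → ok
  r1: data parity 1, sent rp 1 → ok
  r2: data parity 0, sent rp 1 → mismatch
Recompute each column's even parity and compare to cp:
  c0: data parity 1, sent cp 1 → ok
  c1: data parity 1, sent cp 1 → ok
  c2: data parity 1, sent cp 0 → mismatch
  c3: data parity 1, sent cp 1 → ok
  c4: data parity 1, sent cp 1 → ok
Exactly one row (r2) and one column (c2) fail → the flipped bit is at their intersection.

row 2, column 2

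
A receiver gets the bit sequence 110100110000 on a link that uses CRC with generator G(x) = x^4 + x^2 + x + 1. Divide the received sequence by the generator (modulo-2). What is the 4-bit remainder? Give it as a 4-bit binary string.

0100

Modulo-2 division of 110100110000 by 10111:
  pos 0: 11010 XOR 10111 = 01101
  pos 1: 11010 XOR 10111 = 01101
  pos 2: 11011 XOR 10111 = 01100
  pos 3: 11001 XOR 10111 = 01110
  pos 4: 11100 XOR 10111 = 01011
  pos 5: 10110 XOR 10111 = 00001
Remainder = 0100 (nonzero — an error is detected).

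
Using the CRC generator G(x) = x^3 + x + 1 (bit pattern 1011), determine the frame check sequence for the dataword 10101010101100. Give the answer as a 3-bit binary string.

Append 3 zeros: 10101010101100000. Divide by 1011 (XOR where the leading bit is 1):
  pos 0: 1010 XOR 1011 = 0001
  pos 3: 1101 XOR 1011 = 0110
  pos 4: 1100 XOR 1011 = 0111
  pos 5: 1111 XOR 1011 = 0100
  pos 6: 1000 XOR 1011 = 0011
  pos 8: 1111 XOR 1011 = 0100
  pos 9: 1000 XOR 1011 = 0011
  pos 11: 1100 XOR 1011 = 0111
  pos 12: 1110 XOR 1011 = 0101
  pos 13: 1010 XOR 1011 = 0001
Remainder (last 3 bits) = 001. This is the CRC / FCS.

001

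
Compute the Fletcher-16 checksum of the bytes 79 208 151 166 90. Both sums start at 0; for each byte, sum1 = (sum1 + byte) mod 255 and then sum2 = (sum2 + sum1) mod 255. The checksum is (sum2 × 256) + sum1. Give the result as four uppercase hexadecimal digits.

3EB8

Running sums (mod 255):
  after byte 0 (79): sum1=79, sum2=79
  after byte 1 (208): sum1=32, sum2=111
  after byte 2 (151): sum1=183, sum2=39
  after byte 3 (166): sum1=94, sum2=133
  after byte 4 (90): sum1=184, sum2=62
Checksum = sum2·256 + sum1 = 62·256 + 184 = 16056 = 0x3EB8.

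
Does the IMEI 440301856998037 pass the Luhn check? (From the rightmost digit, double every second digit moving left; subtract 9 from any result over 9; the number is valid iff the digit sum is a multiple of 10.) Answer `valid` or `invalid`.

invalid

From the right, keep odd positions and double even positions (subtract 9 from any doubled value over 9):
  doubled (positions 2,4,...): 6 7 9 1 2 6 8 → sum 39
  kept (positions 1,3,...): 7 0 9 6 8 0 0 4 → sum 34
Total = 73.
73 mod 10 = 3, so the number is invalid.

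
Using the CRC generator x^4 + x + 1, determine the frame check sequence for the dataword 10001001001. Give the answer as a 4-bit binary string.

Append 4 zeros: 100010010010000. Divide by 10011 (XOR where the leading bit is 1):
  pos 0: 10001 XOR 10011 = 00010
  pos 3: 10001 XOR 10011 = 00010
  pos 6: 10001 XOR 10011 = 00010
  pos 9: 10000 XOR 10011 = 00011
Remainder (last 4 bits) = 0110. This is the CRC / FCS.

0110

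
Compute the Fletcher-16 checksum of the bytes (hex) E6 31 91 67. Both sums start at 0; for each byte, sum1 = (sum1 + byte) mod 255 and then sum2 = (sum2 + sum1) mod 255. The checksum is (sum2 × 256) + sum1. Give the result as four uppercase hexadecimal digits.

B911

Running sums (mod 255):
  after byte 0 (E6): sum1=230, sum2=230
  after byte 1 (31): sum1=24, sum2=254
  after byte 2 (91): sum1=169, sum2=168
  after byte 3 (67): sum1=17, sum2=185
Checksum = sum2·256 + sum1 = 185·256 + 17 = 47377 = 0xB911.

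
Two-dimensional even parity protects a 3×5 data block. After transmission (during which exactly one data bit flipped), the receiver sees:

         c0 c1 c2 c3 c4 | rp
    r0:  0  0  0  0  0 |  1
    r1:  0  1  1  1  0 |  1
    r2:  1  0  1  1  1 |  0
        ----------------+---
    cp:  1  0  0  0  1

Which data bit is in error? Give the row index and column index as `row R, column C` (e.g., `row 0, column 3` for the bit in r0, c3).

Recompute each row's even parity and compare to rp:
  r0: data parity 0, sent rp 1 → mismatch
  r1: data parity 1, sent rp 1 → ok
  r2: data parity 0, sent rp 0 → ok
Recompute each column's even parity and compare to cp:
  c0: data parity 1, sent cp 1 → ok
  c1: data parity 1, sent cp 0 → mismatch
  c2: data parity 0, sent cp 0 → ok
  c3: data parity 0, sent cp 0 → ok
  c4: data parity 1, sent cp 1 → ok
Exactly one row (r0) and one column (c1) fail → the flipped bit is at their intersection.

row 0, column 1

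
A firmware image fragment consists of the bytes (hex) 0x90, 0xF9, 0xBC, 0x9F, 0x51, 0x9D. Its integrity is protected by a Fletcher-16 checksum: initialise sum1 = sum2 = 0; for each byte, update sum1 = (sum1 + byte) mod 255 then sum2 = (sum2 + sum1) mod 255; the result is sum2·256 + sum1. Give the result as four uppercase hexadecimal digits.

57D5

Running sums (mod 255):
  after byte 0 (0x90): sum1=144, sum2=144
  after byte 1 (0xF9): sum1=138, sum2=27
  after byte 2 (0xBC): sum1=71, sum2=98
  after byte 3 (0x9F): sum1=230, sum2=73
  after byte 4 (0x51): sum1=56, sum2=129
  after byte 5 (0x9D): sum1=213, sum2=87
Checksum = sum2·256 + sum1 = 87·256 + 213 = 22485 = 0x57D5.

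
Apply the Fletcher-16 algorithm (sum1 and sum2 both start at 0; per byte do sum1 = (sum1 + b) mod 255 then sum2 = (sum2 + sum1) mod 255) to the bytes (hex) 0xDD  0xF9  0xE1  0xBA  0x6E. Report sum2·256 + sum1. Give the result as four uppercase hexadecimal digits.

Running sums (mod 255):
  after byte 0 (0xDD): sum1=221, sum2=221
  after byte 1 (0xF9): sum1=215, sum2=181
  after byte 2 (0xE1): sum1=185, sum2=111
  after byte 3 (0xBA): sum1=116, sum2=227
  after byte 4 (0x6E): sum1=226, sum2=198
Checksum = sum2·256 + sum1 = 198·256 + 226 = 50914 = 0xC6E2.

C6E2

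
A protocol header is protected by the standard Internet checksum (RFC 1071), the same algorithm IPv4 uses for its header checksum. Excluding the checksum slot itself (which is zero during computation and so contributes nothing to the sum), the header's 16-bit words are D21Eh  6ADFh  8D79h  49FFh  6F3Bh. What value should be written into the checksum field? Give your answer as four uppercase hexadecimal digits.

7C4D

One's-complement addition (fold any carry out of bit 15 back into bit 0):
  0xD21E + 0x6ADF = 0x13CFD → wrap carry → 0x3CFE
  0x3CFE + 0x8D79 = 0x0CA77
  0xCA77 + 0x49FF = 0x11476 → wrap carry → 0x1477
  0x1477 + 0x6F3B = 0x083B2
One's-complement sum = 0x83B2.
Checksum = ~0x83B2 & 0xFFFF = 0x7C4D.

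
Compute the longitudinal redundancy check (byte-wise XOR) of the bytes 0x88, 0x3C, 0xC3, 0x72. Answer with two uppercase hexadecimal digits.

XOR the bytes together:
  start with 0x88
  0x88 ⊕ 0x3C = 0xB4
  0xB4 ⊕ 0xC3 = 0x77
  0x77 ⊕ 0x72 = 0x05

05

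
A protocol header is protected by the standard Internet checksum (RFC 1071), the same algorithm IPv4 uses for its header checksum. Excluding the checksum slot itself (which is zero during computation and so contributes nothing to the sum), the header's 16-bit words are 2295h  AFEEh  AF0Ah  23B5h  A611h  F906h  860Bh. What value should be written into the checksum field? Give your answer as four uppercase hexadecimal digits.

One's-complement addition (fold any carry out of bit 15 back into bit 0):
  0x2295 + 0xAFEE = 0x0D283
  0xD283 + 0xAF0A = 0x1818D → wrap carry → 0x818E
  0x818E + 0x23B5 = 0x0A543
  0xA543 + 0xA611 = 0x14B54 → wrap carry → 0x4B55
  0x4B55 + 0xF906 = 0x1445B → wrap carry → 0x445C
  0x445C + 0x860B = 0x0CA67
One's-complement sum = 0xCA67.
Checksum = ~0xCA67 & 0xFFFF = 0x3598.

3598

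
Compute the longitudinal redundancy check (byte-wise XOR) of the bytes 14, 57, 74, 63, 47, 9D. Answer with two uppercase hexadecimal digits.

8E

XOR the bytes together:
  start with 0x14
  0x14 ⊕ 0x57 = 0x43
  0x43 ⊕ 0x74 = 0x37
  0x37 ⊕ 0x63 = 0x54
  0x54 ⊕ 0x47 = 0x13
  0x13 ⊕ 0x9D = 0x8E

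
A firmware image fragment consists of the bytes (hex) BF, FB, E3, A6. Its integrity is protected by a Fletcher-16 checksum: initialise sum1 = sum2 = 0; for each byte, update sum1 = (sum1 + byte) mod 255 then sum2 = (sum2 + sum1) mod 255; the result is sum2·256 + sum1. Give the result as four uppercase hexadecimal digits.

6146

Running sums (mod 255):
  after byte 0 (BF): sum1=191, sum2=191
  after byte 1 (FB): sum1=187, sum2=123
  after byte 2 (E3): sum1=159, sum2=27
  after byte 3 (A6): sum1=70, sum2=97
Checksum = sum2·256 + sum1 = 97·256 + 70 = 24902 = 0x6146.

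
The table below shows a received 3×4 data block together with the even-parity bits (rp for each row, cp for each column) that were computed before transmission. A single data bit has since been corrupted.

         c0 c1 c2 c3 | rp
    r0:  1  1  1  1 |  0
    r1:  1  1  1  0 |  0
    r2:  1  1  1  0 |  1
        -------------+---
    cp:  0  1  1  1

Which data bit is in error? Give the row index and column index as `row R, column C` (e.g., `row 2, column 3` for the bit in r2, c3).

row 1, column 0

Recompute each row's even parity and compare to rp:
  r0: data parity 0, sent rp 0 → ok
  r1: data parity 1, sent rp 0 → mismatch
  r2: data parity 1, sent rp 1 → ok
Recompute each column's even parity and compare to cp:
  c0: data parity 1, sent cp 0 → mismatch
  c1: data parity 1, sent cp 1 → ok
  c2: data parity 1, sent cp 1 → ok
  c3: data parity 1, sent cp 1 → ok
Exactly one row (r1) and one column (c0) fail → the flipped bit is at their intersection.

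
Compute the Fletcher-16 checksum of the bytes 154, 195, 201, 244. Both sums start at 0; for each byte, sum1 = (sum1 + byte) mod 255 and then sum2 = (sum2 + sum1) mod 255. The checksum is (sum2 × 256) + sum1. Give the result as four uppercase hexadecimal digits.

3E1D

Running sums (mod 255):
  after byte 0 (154): sum1=154, sum2=154
  after byte 1 (195): sum1=94, sum2=248
  after byte 2 (201): sum1=40, sum2=33
  after byte 3 (244): sum1=29, sum2=62
Checksum = sum2·256 + sum1 = 62·256 + 29 = 15901 = 0x3E1D.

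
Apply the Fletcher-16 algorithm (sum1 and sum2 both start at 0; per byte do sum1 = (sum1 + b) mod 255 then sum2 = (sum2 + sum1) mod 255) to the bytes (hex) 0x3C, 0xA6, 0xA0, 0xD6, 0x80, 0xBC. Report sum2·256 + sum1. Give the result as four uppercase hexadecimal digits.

Running sums (mod 255):
  after byte 0 (0x3C): sum1=60, sum2=60
  after byte 1 (0xA6): sum1=226, sum2=31
  after byte 2 (0xA0): sum1=131, sum2=162
  after byte 3 (0xD6): sum1=90, sum2=252
  after byte 4 (0x80): sum1=218, sum2=215
  after byte 5 (0xBC): sum1=151, sum2=111
Checksum = sum2·256 + sum1 = 111·256 + 151 = 28567 = 0x6F97.

6F97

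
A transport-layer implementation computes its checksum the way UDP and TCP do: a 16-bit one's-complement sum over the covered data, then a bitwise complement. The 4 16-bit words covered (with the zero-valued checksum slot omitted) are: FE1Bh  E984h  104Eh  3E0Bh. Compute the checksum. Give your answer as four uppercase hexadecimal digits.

One's-complement addition (fold any carry out of bit 15 back into bit 0):
  0xFE1B + 0xE984 = 0x1E79F → wrap carry → 0xE7A0
  0xE7A0 + 0x104E = 0x0F7EE
  0xF7EE + 0x3E0B = 0x135F9 → wrap carry → 0x35FA
One's-complement sum = 0x35FA.
Checksum = ~0x35FA & 0xFFFF = 0xCA05.

CA05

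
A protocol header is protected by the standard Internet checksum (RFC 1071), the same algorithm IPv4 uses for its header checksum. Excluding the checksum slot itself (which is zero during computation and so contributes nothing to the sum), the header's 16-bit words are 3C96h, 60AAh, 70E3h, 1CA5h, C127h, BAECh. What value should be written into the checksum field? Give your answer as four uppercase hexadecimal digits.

5922

One's-complement addition (fold any carry out of bit 15 back into bit 0):
  0x3C96 + 0x60AA = 0x09D40
  0x9D40 + 0x70E3 = 0x10E23 → wrap carry → 0x0E24
  0x0E24 + 0x1CA5 = 0x02AC9
  0x2AC9 + 0xC127 = 0x0EBF0
  0xEBF0 + 0xBAEC = 0x1A6DC → wrap carry → 0xA6DD
One's-complement sum = 0xA6DD.
Checksum = ~0xA6DD & 0xFFFF = 0x5922.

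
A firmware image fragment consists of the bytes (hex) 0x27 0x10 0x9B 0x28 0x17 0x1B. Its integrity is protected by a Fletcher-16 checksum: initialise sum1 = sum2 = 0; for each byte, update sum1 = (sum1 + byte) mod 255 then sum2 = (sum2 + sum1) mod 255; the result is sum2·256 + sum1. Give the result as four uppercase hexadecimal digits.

Running sums (mod 255):
  after byte 0 (0x27): sum1=39, sum2=39
  after byte 1 (0x10): sum1=55, sum2=94
  after byte 2 (0x9B): sum1=210, sum2=49
  after byte 3 (0x28): sum1=250, sum2=44
  after byte 4 (0x17): sum1=18, sum2=62
  after byte 5 (0x1B): sum1=45, sum2=107
Checksum = sum2·256 + sum1 = 107·256 + 45 = 27437 = 0x6B2D.

6B2D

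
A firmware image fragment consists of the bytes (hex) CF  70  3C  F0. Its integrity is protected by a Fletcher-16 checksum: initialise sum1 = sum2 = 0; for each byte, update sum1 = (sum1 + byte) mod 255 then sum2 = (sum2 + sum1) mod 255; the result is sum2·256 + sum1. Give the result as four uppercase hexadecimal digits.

F96D

Running sums (mod 255):
  after byte 0 (CF): sum1=207, sum2=207
  after byte 1 (70): sum1=64, sum2=16
  after byte 2 (3C): sum1=124, sum2=140
  after byte 3 (F0): sum1=109, sum2=249
Checksum = sum2·256 + sum1 = 249·256 + 109 = 63853 = 0xF96D.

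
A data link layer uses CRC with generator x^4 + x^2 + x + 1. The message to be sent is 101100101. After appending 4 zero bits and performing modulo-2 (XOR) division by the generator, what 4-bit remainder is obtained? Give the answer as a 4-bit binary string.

Append 4 zeros: 1011001010000. Divide by 10111 (XOR where the leading bit is 1):
  pos 0: 10110 XOR 10111 = 00001
  pos 4: 10101 XOR 10111 = 00010
  pos 7: 10000 XOR 10111 = 00111
Remainder (last 4 bits) = 1110. This is the CRC / FCS.

1110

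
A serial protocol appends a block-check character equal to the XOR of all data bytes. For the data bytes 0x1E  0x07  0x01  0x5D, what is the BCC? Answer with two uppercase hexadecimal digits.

45

XOR the bytes together:
  start with 0x1E
  0x1E ⊕ 0x07 = 0x19
  0x19 ⊕ 0x01 = 0x18
  0x18 ⊕ 0x5D = 0x45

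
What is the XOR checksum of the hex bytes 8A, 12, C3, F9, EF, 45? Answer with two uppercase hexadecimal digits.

XOR the bytes together:
  start with 0x8A
  0x8A ⊕ 0x12 = 0x98
  0x98 ⊕ 0xC3 = 0x5B
  0x5B ⊕ 0xF9 = 0xA2
  0xA2 ⊕ 0xEF = 0x4D
  0x4D ⊕ 0x45 = 0x08

08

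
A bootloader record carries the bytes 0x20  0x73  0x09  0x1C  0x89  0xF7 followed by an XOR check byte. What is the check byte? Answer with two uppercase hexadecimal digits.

XOR the bytes together:
  start with 0x20
  0x20 ⊕ 0x73 = 0x53
  0x53 ⊕ 0x09 = 0x5A
  0x5A ⊕ 0x1C = 0x46
  0x46 ⊕ 0x89 = 0xCF
  0xCF ⊕ 0xF7 = 0x38

38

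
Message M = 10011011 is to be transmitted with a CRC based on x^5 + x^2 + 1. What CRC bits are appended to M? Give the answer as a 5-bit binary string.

Append 5 zeros: 1001101100000. Divide by 100101 (XOR where the leading bit is 1):
  pos 0: 100110 XOR 100101 = 000011
  pos 4: 111100 XOR 100101 = 011001
  pos 5: 110010 XOR 100101 = 010111
  pos 6: 101110 XOR 100101 = 001011
Remainder (last 5 bits) = 10110. This is the CRC / FCS.

10110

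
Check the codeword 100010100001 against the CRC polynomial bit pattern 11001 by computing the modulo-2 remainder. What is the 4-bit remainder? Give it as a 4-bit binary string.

Modulo-2 division of 100010100001 by 11001:
  pos 0: 10001 XOR 11001 = 01000
  pos 1: 10000 XOR 11001 = 01001
  pos 2: 10011 XOR 11001 = 01010
  pos 3: 10100 XOR 11001 = 01101
  pos 4: 11010 XOR 11001 = 00011
  pos 7: 11001 XOR 11001 = 00000
Remainder = 0000 (zero — the frame passes the CRC check).

0000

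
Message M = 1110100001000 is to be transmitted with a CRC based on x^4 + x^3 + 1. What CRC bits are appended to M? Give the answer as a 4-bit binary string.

Append 4 zeros: 11101000010000000. Divide by 11001 (XOR where the leading bit is 1):
  pos 0: 11101 XOR 11001 = 00100
  pos 2: 10000 XOR 11001 = 01001
  pos 3: 10010 XOR 11001 = 01011
  pos 4: 10110 XOR 11001 = 01111
  pos 5: 11111 XOR 11001 = 00110
  pos 7: 11000 XOR 11001 = 00001
  pos 11: 10000 XOR 11001 = 01001
  pos 12: 10010 XOR 11001 = 01011
Remainder (last 4 bits) = 1011. This is the CRC / FCS.

1011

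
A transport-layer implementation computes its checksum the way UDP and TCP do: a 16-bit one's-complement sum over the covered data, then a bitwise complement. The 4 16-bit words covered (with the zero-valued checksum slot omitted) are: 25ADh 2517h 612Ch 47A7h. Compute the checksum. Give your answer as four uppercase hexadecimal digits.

One's-complement addition (fold any carry out of bit 15 back into bit 0):
  0x25AD + 0x2517 = 0x04AC4
  0x4AC4 + 0x612C = 0x0ABF0
  0xABF0 + 0x47A7 = 0x0F397
One's-complement sum = 0xF397.
Checksum = ~0xF397 & 0xFFFF = 0x0C68.

0C68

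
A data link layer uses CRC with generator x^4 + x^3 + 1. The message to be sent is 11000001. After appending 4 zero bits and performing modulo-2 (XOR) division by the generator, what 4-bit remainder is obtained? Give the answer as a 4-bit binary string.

Append 4 zeros: 110000010000. Divide by 11001 (XOR where the leading bit is 1):
  pos 0: 11000 XOR 11001 = 00001
  pos 4: 10010 XOR 11001 = 01011
  pos 5: 10110 XOR 11001 = 01111
  pos 6: 11110 XOR 11001 = 00111
Remainder (last 4 bits) = 1110. This is the CRC / FCS.

1110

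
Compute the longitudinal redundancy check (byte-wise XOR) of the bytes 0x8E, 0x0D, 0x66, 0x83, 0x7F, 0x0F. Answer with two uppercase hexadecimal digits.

16

XOR the bytes together:
  start with 0x8E
  0x8E ⊕ 0x0D = 0x83
  0x83 ⊕ 0x66 = 0xE5
  0xE5 ⊕ 0x83 = 0x66
  0x66 ⊕ 0x7F = 0x19
  0x19 ⊕ 0x0F = 0x16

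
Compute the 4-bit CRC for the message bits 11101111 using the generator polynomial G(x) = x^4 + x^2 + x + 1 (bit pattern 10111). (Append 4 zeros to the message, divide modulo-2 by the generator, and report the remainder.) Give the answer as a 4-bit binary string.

Append 4 zeros: 111011110000. Divide by 10111 (XOR where the leading bit is 1):
  pos 0: 11101 XOR 10111 = 01010
  pos 1: 10101 XOR 10111 = 00010
  pos 4: 10110 XOR 10111 = 00001
Remainder (last 4 bits) = 1000. This is the CRC / FCS.

1000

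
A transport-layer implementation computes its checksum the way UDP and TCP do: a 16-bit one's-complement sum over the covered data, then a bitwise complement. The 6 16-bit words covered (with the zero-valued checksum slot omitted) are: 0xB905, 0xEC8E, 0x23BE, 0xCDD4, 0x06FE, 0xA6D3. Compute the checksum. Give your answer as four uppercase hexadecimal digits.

One's-complement addition (fold any carry out of bit 15 back into bit 0):
  0xB905 + 0xEC8E = 0x1A593 → wrap carry → 0xA594
  0xA594 + 0x23BE = 0x0C952
  0xC952 + 0xCDD4 = 0x19726 → wrap carry → 0x9727
  0x9727 + 0x06FE = 0x09E25
  0x9E25 + 0xA6D3 = 0x144F8 → wrap carry → 0x44F9
One's-complement sum = 0x44F9.
Checksum = ~0x44F9 & 0xFFFF = 0xBB06.

BB06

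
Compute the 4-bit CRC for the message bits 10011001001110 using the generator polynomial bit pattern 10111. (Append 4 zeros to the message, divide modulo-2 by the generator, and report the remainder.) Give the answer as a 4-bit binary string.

1110

Append 4 zeros: 100110010011100000. Divide by 10111 (XOR where the leading bit is 1):
  pos 0: 10011 XOR 10111 = 00100
  pos 2: 10000 XOR 10111 = 00111
  pos 4: 11110 XOR 10111 = 01001
  pos 5: 10010 XOR 10111 = 00101
  pos 7: 10111 XOR 10111 = 00000
  pos 12: 10000 XOR 10111 = 00111
Remainder (last 4 bits) = 1110. This is the CRC / FCS.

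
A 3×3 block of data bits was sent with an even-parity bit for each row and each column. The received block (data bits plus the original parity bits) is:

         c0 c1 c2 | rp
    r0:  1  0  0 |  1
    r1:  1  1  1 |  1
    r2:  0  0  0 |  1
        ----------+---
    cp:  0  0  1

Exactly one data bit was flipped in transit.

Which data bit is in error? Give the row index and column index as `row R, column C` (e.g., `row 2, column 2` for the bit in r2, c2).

Recompute each row's even parity and compare to rp:
  r0: data parity 1, sent rp 1 → ok
  r1: data parity 1, sent rp 1 → ok
  r2: data parity 0, sent rp 1 → mismatch
Recompute each column's even parity and compare to cp:
  c0: data parity 0, sent cp 0 → ok
  c1: data parity 1, sent cp 0 → mismatch
  c2: data parity 1, sent cp 1 → ok
Exactly one row (r2) and one column (c1) fail → the flipped bit is at their intersection.

row 2, column 1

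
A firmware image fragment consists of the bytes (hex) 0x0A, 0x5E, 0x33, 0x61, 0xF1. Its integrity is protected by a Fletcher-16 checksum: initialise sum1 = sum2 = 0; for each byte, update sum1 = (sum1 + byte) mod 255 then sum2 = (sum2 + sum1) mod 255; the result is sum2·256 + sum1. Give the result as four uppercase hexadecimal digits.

Running sums (mod 255):
  after byte 0 (0x0A): sum1=10, sum2=10
  after byte 1 (0x5E): sum1=104, sum2=114
  after byte 2 (0x33): sum1=155, sum2=14
  after byte 3 (0x61): sum1=252, sum2=11
  after byte 4 (0xF1): sum1=238, sum2=249
Checksum = sum2·256 + sum1 = 249·256 + 238 = 63982 = 0xF9EE.

F9EE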